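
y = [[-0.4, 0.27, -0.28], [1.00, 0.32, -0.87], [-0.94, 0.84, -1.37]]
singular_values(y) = [1.97, 1.33, 0.06]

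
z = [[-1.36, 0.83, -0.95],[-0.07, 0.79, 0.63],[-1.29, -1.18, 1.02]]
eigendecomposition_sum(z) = [[-1.56+0.00j, (0.24+0j), -0.57-0.00j], [(0.12-0j), (-0.02-0j), (0.04+0j)], [-0.66+0.00j, 0.10+0.00j, (-0.24-0j)]] + [[0.10+0.04j,0.30-0.23j,-0.19-0.13j],[-0.09+0.20j,(0.4+0.64j),0.29-0.35j],[(-0.31-0.02j),(-0.64+0.89j),0.63+0.20j]] + [[(0.1-0.04j), 0.30+0.23j, (-0.19+0.13j)],[-0.09-0.20j, 0.40-0.64j, 0.29+0.35j],[(-0.31+0.02j), (-0.64-0.89j), 0.63-0.20j]]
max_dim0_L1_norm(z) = 2.8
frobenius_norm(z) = 2.93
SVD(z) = [[0.27, -0.96, -0.06],[0.07, -0.04, 1.0],[-0.96, -0.28, 0.06]] @ diag([2.0413840109245434, 1.8416221277895768, 1.0024865377537069]) @ [[0.42, 0.69, -0.58],  [0.9, -0.27, 0.33],  [-0.07, 0.67, 0.74]]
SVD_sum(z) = [[0.23,0.39,-0.32], [0.06,0.1,-0.09], [-0.83,-1.36,1.14]] + [[-1.6, 0.48, -0.58], [-0.06, 0.02, -0.02], [-0.46, 0.14, -0.17]] + [[0.0, -0.04, -0.04], [-0.07, 0.67, 0.74], [-0.00, 0.04, 0.05]]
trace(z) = 0.45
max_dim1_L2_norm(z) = 2.02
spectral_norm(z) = 2.04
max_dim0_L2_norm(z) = 1.88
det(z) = -3.77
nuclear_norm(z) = 4.89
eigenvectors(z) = [[(0.92+0j),(0.26+0.08j),(0.26-0.08j)], [(-0.07+0j),(-0.21+0.51j),-0.21-0.51j], [0.39+0.00j,(-0.79+0j),(-0.79-0j)]]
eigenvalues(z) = [(-1.82+0j), (1.14+0.88j), (1.14-0.88j)]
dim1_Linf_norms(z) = [1.36, 0.79, 1.29]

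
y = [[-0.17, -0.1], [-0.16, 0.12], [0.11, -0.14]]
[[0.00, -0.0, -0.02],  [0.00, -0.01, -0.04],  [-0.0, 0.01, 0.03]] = y @[[-0.01,  0.03,  0.16], [0.01,  -0.02,  -0.08]]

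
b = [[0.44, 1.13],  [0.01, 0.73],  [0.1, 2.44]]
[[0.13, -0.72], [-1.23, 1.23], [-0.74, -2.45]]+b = [[0.57, 0.41],[-1.22, 1.96],[-0.64, -0.01]]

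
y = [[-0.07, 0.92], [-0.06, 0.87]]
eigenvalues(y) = [-0.01, 0.81]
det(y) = -0.01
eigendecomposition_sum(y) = [[-0.01,0.01], [-0.0,0.0]] + [[-0.06,0.91], [-0.06,0.87]]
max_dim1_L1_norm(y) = 0.99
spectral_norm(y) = 1.27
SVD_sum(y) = [[-0.07, 0.92], [-0.06, 0.87]] + [[-0.0, -0.0], [0.0, 0.00]]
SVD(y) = [[-0.73,  -0.69], [-0.69,  0.73]] @ diag([1.2695589163800587, 0.004489748310580672]) @ [[0.07, -1.00], [1.00, 0.07]]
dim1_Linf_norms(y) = [0.92, 0.87]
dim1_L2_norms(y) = [0.92, 0.87]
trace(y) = 0.80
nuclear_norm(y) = 1.27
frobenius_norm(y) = 1.27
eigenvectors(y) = [[-1.0, -0.72],[-0.07, -0.69]]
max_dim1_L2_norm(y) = 0.92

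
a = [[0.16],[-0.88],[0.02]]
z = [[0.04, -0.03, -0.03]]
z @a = [[0.03]]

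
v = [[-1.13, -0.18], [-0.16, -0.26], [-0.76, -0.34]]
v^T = [[-1.13, -0.16, -0.76], [-0.18, -0.26, -0.34]]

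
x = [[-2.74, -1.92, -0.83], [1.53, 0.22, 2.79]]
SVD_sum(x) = [[-2.30, -1.19, -1.85], [2.03, 1.05, 1.64]] + [[-0.44, -0.73, 1.02], [-0.5, -0.83, 1.15]]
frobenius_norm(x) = 4.70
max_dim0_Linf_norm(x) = 2.79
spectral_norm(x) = 4.24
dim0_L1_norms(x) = [4.27, 2.14, 3.62]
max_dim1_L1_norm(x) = 5.49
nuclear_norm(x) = 6.26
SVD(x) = [[-0.75, 0.66], [0.66, 0.75]] @ diag([4.243932308989742, 2.0113027014134377]) @ [[0.72, 0.37, 0.58], [-0.33, -0.55, 0.77]]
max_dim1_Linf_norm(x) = 2.79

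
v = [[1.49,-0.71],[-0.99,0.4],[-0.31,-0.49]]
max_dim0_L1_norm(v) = 2.79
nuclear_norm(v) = 2.54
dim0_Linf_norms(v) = [1.49, 0.71]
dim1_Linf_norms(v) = [1.49, 0.99, 0.49]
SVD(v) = [[-0.84, -0.09], [0.54, -0.06], [0.04, -0.99]] @ diag([1.966780651665971, 0.5764320152735958]) @ [[-0.92, 0.4], [0.40, 0.92]]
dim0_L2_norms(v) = [1.82, 0.95]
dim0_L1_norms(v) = [2.79, 1.6]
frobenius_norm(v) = 2.05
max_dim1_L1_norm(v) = 2.2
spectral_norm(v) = 1.97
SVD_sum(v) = [[1.51, -0.66], [-0.98, 0.43], [-0.08, 0.03]] + [[-0.02, -0.05], [-0.01, -0.03], [-0.23, -0.52]]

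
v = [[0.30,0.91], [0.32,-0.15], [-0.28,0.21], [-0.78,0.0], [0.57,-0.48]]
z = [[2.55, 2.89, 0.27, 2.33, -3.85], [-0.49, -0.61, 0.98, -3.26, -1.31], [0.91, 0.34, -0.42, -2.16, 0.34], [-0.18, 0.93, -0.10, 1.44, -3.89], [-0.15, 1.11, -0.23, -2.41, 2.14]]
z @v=[[-2.4, 3.79], [1.18, 0.48], [2.38, 0.53], [-3.07, 1.54], [3.47, -1.38]]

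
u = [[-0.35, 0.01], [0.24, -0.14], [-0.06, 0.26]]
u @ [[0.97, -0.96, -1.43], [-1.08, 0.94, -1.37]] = [[-0.35, 0.35, 0.49], [0.38, -0.36, -0.15], [-0.34, 0.30, -0.27]]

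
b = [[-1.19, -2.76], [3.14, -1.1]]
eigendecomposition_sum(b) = [[(-0.6+1.46j), -1.38-0.54j], [(1.57+0.61j), -0.55+1.48j]] + [[(-0.6-1.46j), (-1.38+0.54j)], [1.57-0.61j, (-0.55-1.48j)]]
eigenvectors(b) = [[(0.01-0.68j), (0.01+0.68j)], [(-0.73+0j), -0.73-0.00j]]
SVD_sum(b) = [[-0.99, 0.07], [3.20, -0.22]] + [[-0.2, -2.83], [-0.06, -0.88]]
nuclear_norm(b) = 6.33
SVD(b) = [[-0.30, 0.95], [0.95, 0.30]] @ diag([3.3596716697452806, 2.9691591859499478]) @ [[1.0, -0.07], [-0.07, -1.0]]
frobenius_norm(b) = 4.48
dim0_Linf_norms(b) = [3.14, 2.76]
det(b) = 9.98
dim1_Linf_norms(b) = [2.76, 3.14]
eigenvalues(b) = [(-1.14+2.94j), (-1.14-2.94j)]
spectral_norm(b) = 3.36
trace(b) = -2.29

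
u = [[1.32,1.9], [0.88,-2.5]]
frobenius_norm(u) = 3.52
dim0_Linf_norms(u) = [1.32, 2.5]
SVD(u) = [[-0.62, 0.78], [0.78, 0.62]] @ diag([3.142116479533695, 1.582372910866076]) @ [[-0.04,  -1.0], [1.00,  -0.04]]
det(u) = -4.97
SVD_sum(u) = [[0.08, 1.95], [-0.1, -2.46]] + [[1.24, -0.05], [0.98, -0.04]]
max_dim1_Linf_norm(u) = 2.5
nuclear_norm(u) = 4.72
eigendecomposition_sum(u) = [[1.57, 0.71], [0.33, 0.15]] + [[-0.25, 1.19], [0.55, -2.65]]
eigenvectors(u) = [[0.98, -0.41], [0.2, 0.91]]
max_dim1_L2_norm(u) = 2.65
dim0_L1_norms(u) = [2.2, 4.4]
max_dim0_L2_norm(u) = 3.14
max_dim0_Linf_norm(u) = 2.5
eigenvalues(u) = [1.72, -2.9]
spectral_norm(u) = 3.14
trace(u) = -1.18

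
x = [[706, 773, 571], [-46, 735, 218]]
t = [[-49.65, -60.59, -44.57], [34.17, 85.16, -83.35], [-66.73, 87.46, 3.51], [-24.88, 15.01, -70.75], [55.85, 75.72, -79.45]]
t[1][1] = 85.16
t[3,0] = -24.88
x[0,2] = 571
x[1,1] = 735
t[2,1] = 87.46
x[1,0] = -46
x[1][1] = 735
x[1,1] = 735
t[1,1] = 85.16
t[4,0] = 55.85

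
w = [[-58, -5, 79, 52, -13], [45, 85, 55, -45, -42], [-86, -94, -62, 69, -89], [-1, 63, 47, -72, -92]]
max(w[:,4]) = -13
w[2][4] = -89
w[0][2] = 79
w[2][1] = -94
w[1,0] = 45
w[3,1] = 63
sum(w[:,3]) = 4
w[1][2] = 55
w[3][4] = -92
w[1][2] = 55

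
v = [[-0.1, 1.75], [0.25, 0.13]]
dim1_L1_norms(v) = [1.85, 0.38]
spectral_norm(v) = 1.76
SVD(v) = [[1.00, 0.07], [0.07, -1.00]] @ diag([1.756740765807195, 0.2564407958011963]) @ [[-0.05, 1.00], [-1.0, -0.05]]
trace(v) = 0.03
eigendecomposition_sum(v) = [[-0.38, 0.86], [0.12, -0.27]] + [[0.28, 0.89], [0.13, 0.4]]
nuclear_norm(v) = 2.01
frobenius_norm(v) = 1.78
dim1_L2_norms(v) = [1.75, 0.28]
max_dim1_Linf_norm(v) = 1.75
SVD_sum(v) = [[-0.08, 1.75], [-0.01, 0.12]] + [[-0.02, -0.0], [0.26, 0.01]]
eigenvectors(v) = [[-0.95,  -0.91], [0.30,  -0.41]]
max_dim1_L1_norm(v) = 1.85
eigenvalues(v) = [-0.66, 0.69]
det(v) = -0.45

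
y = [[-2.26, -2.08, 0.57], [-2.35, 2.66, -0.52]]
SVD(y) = [[-0.16,  0.99], [0.99,  0.16]] @ diag([3.5989695777234925, 3.1104369433603356]) @ [[-0.54, 0.82, -0.17], [-0.84, -0.52, 0.15]]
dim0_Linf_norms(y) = [2.35, 2.66, 0.57]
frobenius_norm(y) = 4.76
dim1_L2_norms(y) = [3.12, 3.59]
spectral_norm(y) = 3.60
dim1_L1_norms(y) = [4.91, 5.53]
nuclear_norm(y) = 6.71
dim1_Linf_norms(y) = [2.26, 2.66]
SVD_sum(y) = [[0.31, -0.47, 0.1], [-1.93, 2.92, -0.6]] + [[-2.57, -1.61, 0.47],  [-0.42, -0.26, 0.08]]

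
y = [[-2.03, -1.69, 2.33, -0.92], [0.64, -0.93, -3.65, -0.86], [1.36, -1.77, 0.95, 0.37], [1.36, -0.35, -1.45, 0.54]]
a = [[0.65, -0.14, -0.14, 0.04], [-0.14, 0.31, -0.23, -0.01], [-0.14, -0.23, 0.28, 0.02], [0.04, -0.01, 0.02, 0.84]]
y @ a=[[-1.45, -0.77, 1.31, -0.79], [1.02, 0.47, -0.91, -0.76], [1.01, -0.96, 0.49, 0.4], [1.16, 0.03, -0.51, 0.48]]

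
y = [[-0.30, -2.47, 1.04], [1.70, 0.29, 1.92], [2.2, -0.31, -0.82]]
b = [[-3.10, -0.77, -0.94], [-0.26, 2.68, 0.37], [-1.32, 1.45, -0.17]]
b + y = [[-3.4, -3.24, 0.10], [1.44, 2.97, 2.29], [0.88, 1.14, -0.99]]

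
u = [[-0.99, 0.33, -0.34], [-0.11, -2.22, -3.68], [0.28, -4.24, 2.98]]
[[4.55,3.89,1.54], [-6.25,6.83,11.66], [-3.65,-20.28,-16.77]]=u@[[-4.52,-2.03,0.19], [1.3,2.38,1.22], [1.05,-3.23,-3.91]]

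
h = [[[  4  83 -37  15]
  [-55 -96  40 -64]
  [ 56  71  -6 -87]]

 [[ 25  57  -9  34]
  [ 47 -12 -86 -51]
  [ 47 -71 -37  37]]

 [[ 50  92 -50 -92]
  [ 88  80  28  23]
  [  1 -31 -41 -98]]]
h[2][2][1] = -31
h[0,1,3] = -64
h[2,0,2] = -50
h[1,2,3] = 37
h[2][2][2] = -41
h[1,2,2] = -37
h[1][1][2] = -86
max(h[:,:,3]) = 37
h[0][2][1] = 71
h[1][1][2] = -86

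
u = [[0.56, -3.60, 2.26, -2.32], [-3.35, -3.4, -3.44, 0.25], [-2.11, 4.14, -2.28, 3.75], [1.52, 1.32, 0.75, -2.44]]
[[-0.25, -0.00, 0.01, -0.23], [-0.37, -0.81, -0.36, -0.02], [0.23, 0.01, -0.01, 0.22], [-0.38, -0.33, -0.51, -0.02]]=u @ [[0.22, 0.22, 0.22, 0.04], [-0.07, -0.07, -0.13, 0.02], [-0.02, 0.11, 0.04, -0.05], [0.25, 0.27, 0.29, 0.03]]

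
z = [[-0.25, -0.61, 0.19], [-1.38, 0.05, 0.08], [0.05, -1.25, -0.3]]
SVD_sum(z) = [[-0.09, 0.03, 0.01],[-1.27, 0.37, 0.17],[0.41, -0.12, -0.06]] + [[-0.18, -0.6, -0.07], [-0.1, -0.33, -0.04], [-0.35, -1.15, -0.13]] + [[0.02, -0.04, 0.25],[-0.01, 0.01, -0.05],[-0.01, 0.02, -0.11]]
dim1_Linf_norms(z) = [0.61, 1.38, 1.25]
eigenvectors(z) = [[(0.43+0j), (0.16-0.2j), (0.16+0.2j)], [-0.62+0.00j, 0.30-0.23j, 0.30+0.23j], [(0.65+0j), 0.89+0.00j, (0.89-0j)]]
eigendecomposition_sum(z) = [[(0.39-0j), (-0.33+0j), (0.04-0j)], [(-0.56+0j), (0.47-0j), (-0.06+0j)], [(0.59-0j), (-0.5+0j), 0.06-0.00j]] + [[-0.32-0.16j, -0.14+0.02j, (0.08+0.13j)], [-0.41-0.34j, (-0.21-0.01j), (0.07+0.21j)], [(-0.27-1.22j), (-0.38-0.33j), -0.18+0.49j]] + [[-0.32+0.16j,(-0.14-0.02j),0.08-0.13j], [(-0.41+0.34j),-0.21+0.01j,(0.07-0.21j)], [(-0.27+1.22j),(-0.38+0.33j),-0.18-0.49j]]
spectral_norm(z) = 1.41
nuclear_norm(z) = 3.10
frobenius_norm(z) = 2.01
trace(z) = -0.50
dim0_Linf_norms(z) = [1.38, 1.25, 0.3]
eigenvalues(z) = [(0.92+0j), (-0.71+0.32j), (-0.71-0.32j)]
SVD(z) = [[-0.07, -0.45, 0.89], [-0.95, -0.25, -0.19], [0.31, -0.86, -0.41]] @ diag([1.4094520527409544, 1.4048345131776896, 0.28086456097043255]) @ [[0.95, -0.28, -0.13], [0.29, 0.95, 0.11], [0.09, -0.14, 0.99]]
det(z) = 0.56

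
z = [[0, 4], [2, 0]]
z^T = [[0, 2], [4, 0]]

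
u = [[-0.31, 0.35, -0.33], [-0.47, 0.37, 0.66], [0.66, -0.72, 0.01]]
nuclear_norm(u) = 1.99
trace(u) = 0.07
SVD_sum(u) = [[-0.27, 0.27, 0.08], [-0.5, 0.5, 0.16], [0.66, -0.66, -0.21]] + [[-0.03, 0.10, -0.41], [0.04, -0.12, 0.50], [0.02, -0.05, 0.22]] + [[-0.02,-0.01,-0.0], [-0.01,-0.01,-0.0], [-0.01,-0.01,-0.0]]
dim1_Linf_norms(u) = [0.35, 0.66, 0.72]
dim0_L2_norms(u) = [0.87, 0.88, 0.74]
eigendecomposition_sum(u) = [[-0.02+0.00j, (-0.01+0j), (-0.02-0j)],[-0.02+0.00j, (-0.01+0j), -0.02-0.00j],[-0.00+0.00j, -0.00+0.00j, -0.00-0.00j]] + [[-0.14+0.16j, 0.18-0.14j, -0.16-0.20j],[(-0.22-0.25j), 0.19+0.30j, (0.34-0.21j)],[0.33-0.06j, -0.36+0.00j, 0.01+0.40j]] + [[(-0.14-0.16j),0.18+0.14j,-0.16+0.20j], [(-0.22+0.25j),(0.19-0.3j),0.34+0.21j], [0.33+0.06j,-0.36-0.00j,(0.01-0.4j)]]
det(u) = -0.03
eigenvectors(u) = [[(-0.73+0j), -0.33+0.25j, (-0.33-0.25j)], [-0.68+0.00j, -0.34-0.55j, (-0.34+0.55j)], [(-0.11+0j), (0.65+0j), 0.65-0.00j]]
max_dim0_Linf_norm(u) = 0.72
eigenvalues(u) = [(-0.03+0j), (0.05+0.86j), (0.05-0.86j)]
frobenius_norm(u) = 1.44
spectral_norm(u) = 1.25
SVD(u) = [[-0.31, 0.60, 0.74], [-0.58, -0.74, 0.36], [0.76, -0.32, 0.57]] @ diag([1.254368170042033, 0.7076291825165583, 0.028660670549537356]) @ [[0.69, -0.69, -0.22], [-0.07, 0.23, -0.97], [-0.72, -0.68, -0.11]]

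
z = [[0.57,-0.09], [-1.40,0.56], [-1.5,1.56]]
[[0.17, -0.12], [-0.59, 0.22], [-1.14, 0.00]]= z@[[0.21, -0.25], [-0.53, -0.24]]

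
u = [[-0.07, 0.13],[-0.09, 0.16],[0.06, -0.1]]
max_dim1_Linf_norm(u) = 0.16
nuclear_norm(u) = 0.27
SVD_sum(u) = [[-0.07,0.13],  [-0.09,0.16],  [0.06,-0.10]] + [[0.0, 0.0],[-0.00, -0.00],[0.0, 0.0]]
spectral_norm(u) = 0.26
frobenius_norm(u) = 0.26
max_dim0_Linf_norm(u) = 0.16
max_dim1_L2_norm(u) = 0.18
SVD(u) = [[-0.56, 0.63], [-0.70, -0.01], [0.44, 0.78]] @ diag([0.2628343690173796, 0.0042537587185790095]) @ [[0.49, -0.87], [0.87, 0.49]]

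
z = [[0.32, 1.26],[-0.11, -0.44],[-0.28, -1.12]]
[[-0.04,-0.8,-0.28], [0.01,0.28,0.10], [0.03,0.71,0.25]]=z @ [[-0.04, -0.93, -0.14],[-0.02, -0.40, -0.19]]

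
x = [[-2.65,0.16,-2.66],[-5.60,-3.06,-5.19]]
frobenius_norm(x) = 9.04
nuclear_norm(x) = 10.36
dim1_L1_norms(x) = [5.47, 13.85]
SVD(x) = [[-0.39, -0.92], [-0.92, 0.39]] @ diag([8.9297865233265, 1.429095045060488]) @ [[0.69, 0.31, 0.65],[0.16, -0.95, 0.28]]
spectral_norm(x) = 8.93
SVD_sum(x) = [[-2.44, -1.08, -2.29],[-5.69, -2.53, -5.35]] + [[-0.21,1.24,-0.37], [0.09,-0.53,0.16]]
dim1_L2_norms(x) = [3.76, 8.23]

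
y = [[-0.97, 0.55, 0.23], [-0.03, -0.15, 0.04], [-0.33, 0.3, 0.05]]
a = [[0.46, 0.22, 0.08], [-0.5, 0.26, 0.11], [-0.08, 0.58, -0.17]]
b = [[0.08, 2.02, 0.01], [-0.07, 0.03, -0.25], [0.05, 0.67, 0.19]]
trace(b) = 0.30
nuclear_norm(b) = 2.47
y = b @ a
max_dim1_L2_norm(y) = 1.14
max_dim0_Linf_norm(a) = 0.58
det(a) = -0.09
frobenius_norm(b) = 2.15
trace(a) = 0.55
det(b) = 0.01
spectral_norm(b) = 2.13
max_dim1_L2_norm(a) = 0.61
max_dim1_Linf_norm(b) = 2.02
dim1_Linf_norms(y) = [0.97, 0.15, 0.33]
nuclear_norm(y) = 1.41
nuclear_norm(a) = 1.56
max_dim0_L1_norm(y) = 1.33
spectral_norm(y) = 1.22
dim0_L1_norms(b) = [0.2, 2.72, 0.45]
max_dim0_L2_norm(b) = 2.13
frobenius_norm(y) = 1.23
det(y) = -0.00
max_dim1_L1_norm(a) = 0.87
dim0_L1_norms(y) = [1.33, 1.0, 0.32]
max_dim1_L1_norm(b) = 2.11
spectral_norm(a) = 0.73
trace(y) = -1.07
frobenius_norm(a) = 0.98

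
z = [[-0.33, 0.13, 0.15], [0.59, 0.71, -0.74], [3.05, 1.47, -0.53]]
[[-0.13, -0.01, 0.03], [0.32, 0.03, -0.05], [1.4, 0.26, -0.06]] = z @ [[0.42,  0.07,  -0.03], [0.07,  0.05,  0.06], [-0.03,  0.06,  0.1]]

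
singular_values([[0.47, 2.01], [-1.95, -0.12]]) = [2.28, 1.69]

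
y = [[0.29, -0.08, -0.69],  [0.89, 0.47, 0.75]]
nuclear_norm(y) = 1.98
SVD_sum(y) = [[-0.21, -0.12, -0.24], [0.75, 0.46, 0.87]] + [[0.5, 0.04, -0.45], [0.14, 0.01, -0.12]]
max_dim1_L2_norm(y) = 1.26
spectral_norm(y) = 1.29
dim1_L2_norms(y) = [0.75, 1.26]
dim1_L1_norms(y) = [1.06, 2.11]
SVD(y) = [[-0.26,0.96], [0.96,0.26]] @ diag([1.2870267040310308, 0.696894728858686]) @ [[0.61, 0.37, 0.7], [0.74, 0.07, -0.67]]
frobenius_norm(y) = 1.46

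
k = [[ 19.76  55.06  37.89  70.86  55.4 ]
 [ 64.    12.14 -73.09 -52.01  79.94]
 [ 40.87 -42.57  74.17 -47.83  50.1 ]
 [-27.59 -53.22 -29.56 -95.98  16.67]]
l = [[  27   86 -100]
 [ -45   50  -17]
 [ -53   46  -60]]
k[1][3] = -52.01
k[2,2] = 74.17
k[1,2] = -73.09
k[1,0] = 64.0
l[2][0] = -53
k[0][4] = 55.4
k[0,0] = 19.76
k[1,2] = -73.09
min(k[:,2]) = -73.09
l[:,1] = [86, 50, 46]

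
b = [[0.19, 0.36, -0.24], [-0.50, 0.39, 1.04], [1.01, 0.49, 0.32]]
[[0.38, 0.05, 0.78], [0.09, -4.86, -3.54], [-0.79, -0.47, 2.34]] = b@[[-1.04, 1.73, 3.14], [1.07, -2.67, -0.61], [-0.81, -2.84, -1.67]]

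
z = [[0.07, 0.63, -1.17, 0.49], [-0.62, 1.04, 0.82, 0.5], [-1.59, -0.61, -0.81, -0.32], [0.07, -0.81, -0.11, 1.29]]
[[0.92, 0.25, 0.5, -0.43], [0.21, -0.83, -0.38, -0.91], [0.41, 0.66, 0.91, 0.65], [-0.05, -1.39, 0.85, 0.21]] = z @ [[-0.19, 0.02, -0.28, -0.04], [0.4, 0.15, -0.36, -0.68], [-0.51, -0.56, -0.47, -0.11], [0.18, -1.03, 0.41, -0.27]]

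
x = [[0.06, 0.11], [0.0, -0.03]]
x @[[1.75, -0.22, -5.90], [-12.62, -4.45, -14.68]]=[[-1.28, -0.5, -1.97],[0.38, 0.13, 0.44]]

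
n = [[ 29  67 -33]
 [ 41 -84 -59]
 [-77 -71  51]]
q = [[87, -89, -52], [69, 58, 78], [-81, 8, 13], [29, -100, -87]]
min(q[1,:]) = 58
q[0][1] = -89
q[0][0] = 87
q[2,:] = [-81, 8, 13]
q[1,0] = 69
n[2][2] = 51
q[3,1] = -100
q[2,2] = 13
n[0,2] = -33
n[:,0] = [29, 41, -77]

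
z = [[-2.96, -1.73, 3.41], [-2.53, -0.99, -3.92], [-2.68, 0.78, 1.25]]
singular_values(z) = [5.53, 4.68, 1.73]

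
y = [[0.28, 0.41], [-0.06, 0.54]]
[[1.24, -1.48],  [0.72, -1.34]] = y @ [[2.14, -1.43], [1.57, -2.64]]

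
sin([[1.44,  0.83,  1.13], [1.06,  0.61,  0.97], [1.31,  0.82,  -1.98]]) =[[0.31, 0.18, 0.26], [0.23, 0.13, 0.23], [0.3, 0.19, -0.5]]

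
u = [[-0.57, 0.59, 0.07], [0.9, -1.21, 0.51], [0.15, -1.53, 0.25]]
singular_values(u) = [2.26, 0.65, 0.3]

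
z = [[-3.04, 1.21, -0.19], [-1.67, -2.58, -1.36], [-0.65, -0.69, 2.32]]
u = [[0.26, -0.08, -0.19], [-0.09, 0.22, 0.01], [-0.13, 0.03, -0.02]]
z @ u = [[-0.87, 0.5, 0.59],[-0.03, -0.47, 0.32],[-0.41, -0.03, 0.07]]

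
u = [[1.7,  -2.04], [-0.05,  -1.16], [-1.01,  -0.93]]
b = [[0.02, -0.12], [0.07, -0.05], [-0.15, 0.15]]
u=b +[[1.68, -1.92], [-0.12, -1.11], [-0.86, -1.08]]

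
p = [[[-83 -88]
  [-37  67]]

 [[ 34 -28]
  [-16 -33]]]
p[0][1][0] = -37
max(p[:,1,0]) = -16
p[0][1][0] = -37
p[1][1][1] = -33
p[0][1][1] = 67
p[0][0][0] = -83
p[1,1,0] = -16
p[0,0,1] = -88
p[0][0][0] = -83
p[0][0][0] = -83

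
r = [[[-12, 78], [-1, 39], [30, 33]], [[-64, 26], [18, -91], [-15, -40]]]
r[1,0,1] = 26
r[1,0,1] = 26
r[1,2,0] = -15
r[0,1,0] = -1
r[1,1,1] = -91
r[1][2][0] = -15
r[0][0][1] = 78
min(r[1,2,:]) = -40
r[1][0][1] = 26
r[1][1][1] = -91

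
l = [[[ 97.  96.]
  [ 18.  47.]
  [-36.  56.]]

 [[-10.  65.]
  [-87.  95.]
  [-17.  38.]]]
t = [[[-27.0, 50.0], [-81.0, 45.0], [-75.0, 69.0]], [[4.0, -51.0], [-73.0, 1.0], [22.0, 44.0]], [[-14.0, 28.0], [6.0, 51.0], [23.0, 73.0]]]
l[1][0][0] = -10.0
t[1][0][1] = -51.0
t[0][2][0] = -75.0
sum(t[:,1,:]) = -51.0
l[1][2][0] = -17.0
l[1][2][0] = -17.0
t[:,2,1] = [69.0, 44.0, 73.0]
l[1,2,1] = 38.0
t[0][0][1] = 50.0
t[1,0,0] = 4.0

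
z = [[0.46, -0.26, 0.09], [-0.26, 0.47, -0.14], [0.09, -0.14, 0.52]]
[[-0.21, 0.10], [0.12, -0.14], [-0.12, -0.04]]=z@[[-0.45, 0.07], [-0.04, -0.32], [-0.16, -0.17]]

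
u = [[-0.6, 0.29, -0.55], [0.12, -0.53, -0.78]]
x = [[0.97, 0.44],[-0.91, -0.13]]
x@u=[[-0.53, 0.05, -0.88], [0.53, -0.19, 0.60]]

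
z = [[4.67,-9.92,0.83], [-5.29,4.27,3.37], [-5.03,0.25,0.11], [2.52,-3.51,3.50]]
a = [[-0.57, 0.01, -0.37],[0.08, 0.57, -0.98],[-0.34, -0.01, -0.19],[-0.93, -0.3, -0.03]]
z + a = [[4.1, -9.91, 0.46],[-5.21, 4.84, 2.39],[-5.37, 0.24, -0.08],[1.59, -3.81, 3.47]]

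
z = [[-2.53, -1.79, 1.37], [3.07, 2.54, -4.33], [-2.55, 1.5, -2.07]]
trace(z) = -2.06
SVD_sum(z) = [[-1.68,  -1.53,  2.2], [3.12,  2.84,  -4.09], [0.43,  0.39,  -0.57]] + [[-0.87,0.28,-0.47], [-0.06,0.02,-0.03], [-2.97,0.94,-1.61]] + [[0.02, -0.54, -0.36], [0.01, -0.31, -0.21], [-0.01, 0.17, 0.11]]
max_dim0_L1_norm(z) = 8.15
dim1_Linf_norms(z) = [2.53, 4.33, 2.55]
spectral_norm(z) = 6.72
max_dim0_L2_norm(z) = 4.99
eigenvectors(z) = [[0.30-0.10j, 0.30+0.10j, 0.32+0.00j],[-0.78+0.00j, -0.78-0.00j, 0.53+0.00j],[-0.24+0.48j, (-0.24-0.48j), 0.79+0.00j]]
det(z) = -19.09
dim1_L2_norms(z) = [3.39, 5.88, 3.61]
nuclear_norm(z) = 11.16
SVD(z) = [[-0.47, -0.28, -0.84], [0.87, -0.02, -0.49], [0.12, -0.96, 0.26]] @ diag([6.7181144819386285, 3.661920775068492, 0.7758698632427009]) @ [[0.53,0.48,-0.70], [0.85,-0.27,0.46], [-0.03,0.83,0.55]]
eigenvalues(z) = [(0.02+3.02j), (0.02-3.02j), (-2.1+0j)]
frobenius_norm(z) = 7.69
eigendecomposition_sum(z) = [[(-0.75+0.78j), -0.73-0.23j, 0.79-0.16j], [(2.38-1.23j), 1.54+1.11j, -1.99-0.25j], [(-0.01-1.83j), 1.15-0.59j, -0.77+1.13j]] + [[(-0.75-0.78j),(-0.73+0.23j),(0.79+0.16j)], [2.38+1.23j,(1.54-1.11j),(-1.99+0.25j)], [(-0.01+1.83j),(1.15+0.59j),-0.77-1.13j]] + [[-1.02+0.00j, (-0.32+0j), -0.22+0.00j],[-1.69+0.00j, (-0.54+0j), (-0.36+0j)],[-2.54+0.00j, (-0.81+0j), (-0.54+0j)]]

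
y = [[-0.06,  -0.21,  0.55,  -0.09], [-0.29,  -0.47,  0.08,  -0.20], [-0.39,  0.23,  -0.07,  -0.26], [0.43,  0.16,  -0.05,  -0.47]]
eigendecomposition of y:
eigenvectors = [[(0.1-0.59j), (0.1+0.59j), (0.18-0.15j), (0.18+0.15j)], [(0.28+0.16j), (0.28-0.16j), (-0.04-0.48j), (-0.04+0.48j)], [0.66+0.00j, 0.66-0.00j, -0.26+0.01j, (-0.26-0.01j)], [(-0.17-0.27j), (-0.17+0.27j), (-0.8+0j), -0.80-0.00j]]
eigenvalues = [(0.04+0.52j), (0.04-0.52j), (-0.57+0.18j), (-0.57-0.18j)]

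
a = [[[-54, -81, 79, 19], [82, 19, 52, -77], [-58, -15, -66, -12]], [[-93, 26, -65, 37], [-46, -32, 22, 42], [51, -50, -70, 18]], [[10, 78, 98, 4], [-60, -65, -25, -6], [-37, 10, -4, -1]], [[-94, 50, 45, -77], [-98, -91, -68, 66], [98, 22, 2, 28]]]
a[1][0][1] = 26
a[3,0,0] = -94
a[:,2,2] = [-66, -70, -4, 2]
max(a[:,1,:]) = 82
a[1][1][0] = -46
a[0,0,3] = 19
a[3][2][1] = 22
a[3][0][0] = -94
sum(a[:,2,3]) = 33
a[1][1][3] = 42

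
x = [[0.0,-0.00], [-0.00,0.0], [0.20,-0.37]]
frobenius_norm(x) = 0.42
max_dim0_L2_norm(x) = 0.37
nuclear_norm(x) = 0.42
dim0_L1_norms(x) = [0.2, 0.37]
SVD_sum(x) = [[0.00, 0.00],[0.00, 0.00],[0.20, -0.37]] + [[0.0, 0.00], [0.0, 0.00], [0.00, 0.0]]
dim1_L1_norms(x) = [0.0, 0.0, 0.57]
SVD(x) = [[0.0, 0.0], [0.0, 1.0], [-1.00, 0.0]] @ diag([0.42059481689626177, 0.0]) @ [[-0.48, 0.88], [0.88, 0.48]]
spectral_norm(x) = 0.42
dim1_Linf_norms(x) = [0.0, 0.0, 0.37]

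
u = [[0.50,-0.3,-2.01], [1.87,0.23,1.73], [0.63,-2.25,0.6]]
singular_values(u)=[3.01, 2.29, 1.56]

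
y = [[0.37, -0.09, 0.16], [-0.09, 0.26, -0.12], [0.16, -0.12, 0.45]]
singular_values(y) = [0.63, 0.25, 0.2]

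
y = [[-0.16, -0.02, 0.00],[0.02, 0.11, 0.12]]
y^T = [[-0.16, 0.02], [-0.02, 0.11], [0.00, 0.12]]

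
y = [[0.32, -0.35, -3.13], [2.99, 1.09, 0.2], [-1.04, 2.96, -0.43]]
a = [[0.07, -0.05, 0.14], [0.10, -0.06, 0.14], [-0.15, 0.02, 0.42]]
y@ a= [[0.46, -0.06, -1.32],[0.29, -0.21, 0.66],[0.29, -0.13, 0.09]]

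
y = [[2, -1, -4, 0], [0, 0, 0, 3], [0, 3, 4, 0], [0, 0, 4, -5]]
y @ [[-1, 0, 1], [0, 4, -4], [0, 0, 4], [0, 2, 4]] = [[-2, -4, -10], [0, 6, 12], [0, 12, 4], [0, -10, -4]]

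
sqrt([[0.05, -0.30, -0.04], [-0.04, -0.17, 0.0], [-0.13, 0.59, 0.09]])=[[(0.2+0.06j), (-0.31+0.37j), (-0.08+0.01j)], [(-0.02+0.07j), (0.04+0.41j), 0.01+0.01j], [(-0.4-0.11j), 0.70-0.64j, (0.21-0.01j)]]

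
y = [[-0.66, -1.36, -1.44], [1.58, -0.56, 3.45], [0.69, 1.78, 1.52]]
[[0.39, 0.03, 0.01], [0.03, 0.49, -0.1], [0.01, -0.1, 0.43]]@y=[[-0.2, -0.53, -0.44], [0.69, -0.49, 1.50], [0.13, 0.81, 0.29]]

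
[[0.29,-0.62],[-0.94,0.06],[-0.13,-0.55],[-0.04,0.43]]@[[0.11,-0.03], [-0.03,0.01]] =[[0.05, -0.01], [-0.11, 0.03], [0.0, -0.00], [-0.02, 0.01]]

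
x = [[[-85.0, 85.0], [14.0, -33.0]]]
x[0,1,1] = -33.0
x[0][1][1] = -33.0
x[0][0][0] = -85.0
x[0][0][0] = -85.0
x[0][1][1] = -33.0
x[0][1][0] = 14.0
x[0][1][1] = -33.0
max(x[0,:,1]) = 85.0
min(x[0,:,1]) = -33.0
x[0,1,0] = 14.0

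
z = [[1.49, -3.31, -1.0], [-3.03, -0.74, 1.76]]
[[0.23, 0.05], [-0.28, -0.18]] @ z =[[0.19, -0.8, -0.14], [0.13, 1.06, -0.04]]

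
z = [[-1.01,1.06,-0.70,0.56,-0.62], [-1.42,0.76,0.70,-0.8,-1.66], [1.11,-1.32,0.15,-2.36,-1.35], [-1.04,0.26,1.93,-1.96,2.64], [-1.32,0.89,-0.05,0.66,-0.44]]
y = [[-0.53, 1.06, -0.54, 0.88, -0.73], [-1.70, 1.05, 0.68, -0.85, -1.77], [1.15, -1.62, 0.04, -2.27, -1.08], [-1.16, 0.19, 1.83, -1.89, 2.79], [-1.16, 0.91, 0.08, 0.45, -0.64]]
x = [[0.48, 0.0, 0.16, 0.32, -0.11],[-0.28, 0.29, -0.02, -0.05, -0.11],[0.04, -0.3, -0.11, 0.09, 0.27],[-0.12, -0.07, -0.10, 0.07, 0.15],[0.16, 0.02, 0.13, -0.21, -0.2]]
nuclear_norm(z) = 11.48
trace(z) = -2.50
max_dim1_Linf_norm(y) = 2.79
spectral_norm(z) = 4.09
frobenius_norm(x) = 0.96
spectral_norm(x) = 0.69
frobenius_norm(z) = 6.25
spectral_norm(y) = 4.20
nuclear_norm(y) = 11.40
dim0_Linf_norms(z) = [1.42, 1.32, 1.93, 2.36, 2.64]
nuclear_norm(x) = 1.60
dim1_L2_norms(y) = [1.73, 2.88, 3.2, 4.01, 1.67]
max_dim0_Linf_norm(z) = 2.64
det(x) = 0.00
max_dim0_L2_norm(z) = 3.48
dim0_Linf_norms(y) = [1.7, 1.62, 1.83, 2.27, 2.79]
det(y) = 2.27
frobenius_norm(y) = 6.36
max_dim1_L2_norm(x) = 0.61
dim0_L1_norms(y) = [5.7, 4.83, 3.17, 6.34, 7.01]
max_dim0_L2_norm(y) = 3.61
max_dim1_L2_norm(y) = 4.01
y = z + x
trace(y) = -1.97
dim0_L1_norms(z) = [5.9, 4.29, 3.53, 6.34, 6.71]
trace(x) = 0.53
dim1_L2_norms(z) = [1.83, 2.55, 3.22, 3.96, 1.78]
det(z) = 4.66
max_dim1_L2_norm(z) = 3.96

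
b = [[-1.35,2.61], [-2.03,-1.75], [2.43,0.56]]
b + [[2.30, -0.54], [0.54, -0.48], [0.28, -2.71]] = [[0.95, 2.07], [-1.49, -2.23], [2.71, -2.15]]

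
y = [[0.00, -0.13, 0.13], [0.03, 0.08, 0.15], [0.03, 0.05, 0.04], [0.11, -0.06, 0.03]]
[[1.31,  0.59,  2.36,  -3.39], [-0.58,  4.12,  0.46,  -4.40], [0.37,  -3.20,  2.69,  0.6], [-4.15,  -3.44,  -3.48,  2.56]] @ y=[[-0.28, 0.2, 0.25], [-0.35, 0.69, 0.43], [0.05, -0.21, -0.31], [0.07, -0.06, -1.12]]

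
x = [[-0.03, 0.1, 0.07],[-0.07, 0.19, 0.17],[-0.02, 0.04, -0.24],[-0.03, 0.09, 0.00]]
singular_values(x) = [0.33, 0.21, 0.01]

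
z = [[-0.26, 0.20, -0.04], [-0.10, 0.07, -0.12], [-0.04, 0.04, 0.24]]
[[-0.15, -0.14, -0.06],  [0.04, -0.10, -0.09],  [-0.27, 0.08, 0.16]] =z@[[0.84,0.91,-0.47],  [0.12,0.54,-0.74],  [-1.00,0.41,0.73]]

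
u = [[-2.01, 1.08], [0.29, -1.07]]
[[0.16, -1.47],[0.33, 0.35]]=u@[[-0.29, 0.65],[-0.39, -0.15]]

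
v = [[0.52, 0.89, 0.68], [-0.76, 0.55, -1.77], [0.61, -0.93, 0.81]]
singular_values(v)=[2.41, 1.25, 0.26]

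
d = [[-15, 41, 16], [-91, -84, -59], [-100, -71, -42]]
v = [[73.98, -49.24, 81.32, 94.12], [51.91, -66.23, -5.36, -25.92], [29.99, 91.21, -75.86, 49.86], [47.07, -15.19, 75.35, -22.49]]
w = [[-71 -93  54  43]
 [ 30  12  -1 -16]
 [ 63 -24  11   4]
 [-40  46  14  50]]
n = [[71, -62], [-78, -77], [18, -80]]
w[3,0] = -40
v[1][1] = -66.23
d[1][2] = -59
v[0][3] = 94.12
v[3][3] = -22.49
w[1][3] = -16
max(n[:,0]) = 71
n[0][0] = 71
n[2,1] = -80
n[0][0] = 71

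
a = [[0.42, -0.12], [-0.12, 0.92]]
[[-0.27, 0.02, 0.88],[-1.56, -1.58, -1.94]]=a @ [[-1.16, -0.46, 1.55], [-1.85, -1.78, -1.91]]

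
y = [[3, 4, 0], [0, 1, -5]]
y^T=[[3, 0], [4, 1], [0, -5]]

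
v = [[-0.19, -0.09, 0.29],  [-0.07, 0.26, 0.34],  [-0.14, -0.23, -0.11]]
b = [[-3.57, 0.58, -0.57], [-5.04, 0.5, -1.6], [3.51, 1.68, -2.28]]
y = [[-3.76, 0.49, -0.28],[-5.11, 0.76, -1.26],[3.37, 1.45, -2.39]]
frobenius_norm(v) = 0.63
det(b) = -9.62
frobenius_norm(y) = 7.87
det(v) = 0.01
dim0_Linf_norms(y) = [5.11, 1.45, 2.39]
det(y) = -5.31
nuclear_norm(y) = 10.61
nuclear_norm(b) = 10.86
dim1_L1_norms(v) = [0.57, 0.67, 0.48]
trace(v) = -0.04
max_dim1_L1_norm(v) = 0.67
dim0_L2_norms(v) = [0.25, 0.36, 0.46]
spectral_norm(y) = 7.19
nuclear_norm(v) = 0.93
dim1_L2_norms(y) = [3.8, 5.32, 4.38]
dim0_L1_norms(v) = [0.4, 0.58, 0.74]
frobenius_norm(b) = 7.87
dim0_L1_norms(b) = [12.12, 2.76, 4.45]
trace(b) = -5.35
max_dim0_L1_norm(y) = 12.24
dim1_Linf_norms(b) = [3.57, 5.04, 3.51]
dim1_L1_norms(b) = [4.72, 7.14, 7.47]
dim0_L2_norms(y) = [7.18, 1.71, 2.72]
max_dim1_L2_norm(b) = 5.31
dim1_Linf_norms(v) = [0.29, 0.34, 0.23]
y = b + v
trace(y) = -5.39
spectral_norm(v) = 0.52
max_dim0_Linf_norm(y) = 5.11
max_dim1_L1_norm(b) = 7.47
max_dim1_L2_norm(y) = 5.32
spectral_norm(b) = 7.11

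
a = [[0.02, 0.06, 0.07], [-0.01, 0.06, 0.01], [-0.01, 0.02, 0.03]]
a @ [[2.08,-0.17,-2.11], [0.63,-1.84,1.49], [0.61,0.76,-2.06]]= [[0.12, -0.06, -0.10], [0.02, -0.10, 0.09], [0.01, -0.01, -0.01]]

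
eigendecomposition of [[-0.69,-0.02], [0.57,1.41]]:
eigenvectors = [[-0.96, 0.01], [0.26, -1.00]]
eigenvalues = [-0.68, 1.4]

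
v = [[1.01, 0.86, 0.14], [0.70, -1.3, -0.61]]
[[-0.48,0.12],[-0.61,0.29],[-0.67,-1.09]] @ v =[[-0.4,-0.57,-0.14], [-0.41,-0.9,-0.26], [-1.44,0.84,0.57]]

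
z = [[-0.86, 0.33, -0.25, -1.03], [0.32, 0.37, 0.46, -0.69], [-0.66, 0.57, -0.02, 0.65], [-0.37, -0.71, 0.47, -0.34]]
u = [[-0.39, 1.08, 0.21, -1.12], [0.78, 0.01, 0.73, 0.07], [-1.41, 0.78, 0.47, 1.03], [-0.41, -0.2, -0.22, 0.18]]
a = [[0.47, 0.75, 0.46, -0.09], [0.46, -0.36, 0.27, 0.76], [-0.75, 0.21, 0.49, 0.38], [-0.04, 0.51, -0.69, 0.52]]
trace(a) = 1.12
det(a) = -1.00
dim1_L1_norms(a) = [1.77, 1.85, 1.83, 1.76]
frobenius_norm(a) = 2.00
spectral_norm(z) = 1.50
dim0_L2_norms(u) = [1.71, 1.35, 0.92, 1.53]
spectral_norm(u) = 2.05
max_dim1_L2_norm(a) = 1.0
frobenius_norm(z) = 2.25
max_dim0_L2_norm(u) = 1.71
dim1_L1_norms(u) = [2.8, 1.59, 3.69, 1.01]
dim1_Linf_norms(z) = [1.03, 0.69, 0.66, 0.71]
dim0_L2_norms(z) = [1.19, 1.04, 0.7, 1.44]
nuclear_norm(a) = 4.00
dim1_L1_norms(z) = [2.47, 1.84, 1.9, 1.89]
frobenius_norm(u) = 2.82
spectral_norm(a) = 1.01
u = a + z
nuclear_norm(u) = 4.84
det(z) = 1.05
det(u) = 0.42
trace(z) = -0.85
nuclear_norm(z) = 4.29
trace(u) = 0.27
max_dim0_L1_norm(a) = 1.91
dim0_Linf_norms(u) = [1.41, 1.08, 0.73, 1.12]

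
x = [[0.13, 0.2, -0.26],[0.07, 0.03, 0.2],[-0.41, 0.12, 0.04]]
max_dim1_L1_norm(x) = 0.59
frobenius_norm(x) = 0.60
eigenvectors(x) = [[0.55, -0.54, 0.02], [-0.45, 0.34, 0.79], [0.7, 0.77, 0.61]]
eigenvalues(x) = [-0.36, 0.38, 0.18]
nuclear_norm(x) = 0.96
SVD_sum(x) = [[0.19, -0.01, -0.07],[-0.0, 0.0, 0.0],[-0.38, 0.02, 0.14]] + [[-0.07, 0.15, -0.22],[0.04, -0.09, 0.13],[-0.04, 0.08, -0.11]] + [[0.01, 0.05, 0.03], [0.03, 0.12, 0.07], [0.01, 0.03, 0.02]]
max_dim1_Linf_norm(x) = 0.41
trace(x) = 0.20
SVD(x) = [[-0.45,0.79,0.41], [0.01,-0.45,0.89], [0.89,0.4,0.2]] @ diag([0.45160842350233, 0.35413687634977953, 0.15823054266152609]) @ [[-0.94, 0.04, 0.34], [-0.27, 0.55, -0.79], [0.22, 0.84, 0.5]]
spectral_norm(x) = 0.45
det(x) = -0.03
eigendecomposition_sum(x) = [[-0.12, 0.10, -0.13], [0.10, -0.08, 0.1], [-0.15, 0.13, -0.16]] + [[0.25, 0.1, -0.13], [-0.15, -0.06, 0.08], [-0.35, -0.14, 0.19]] + [[0.00, 0.0, 0.0], [0.13, 0.17, 0.01], [0.10, 0.13, 0.01]]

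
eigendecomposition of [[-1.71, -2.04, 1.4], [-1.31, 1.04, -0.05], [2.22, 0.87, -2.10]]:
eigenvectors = [[0.61, 0.42, -0.52], [0.15, 0.35, 0.84], [-0.78, 0.84, -0.11]]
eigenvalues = [-4.0, -0.63, 1.86]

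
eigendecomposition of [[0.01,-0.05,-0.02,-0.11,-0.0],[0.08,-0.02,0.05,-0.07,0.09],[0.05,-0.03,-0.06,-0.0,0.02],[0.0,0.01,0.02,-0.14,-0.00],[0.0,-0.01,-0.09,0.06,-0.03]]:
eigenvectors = [[-0.16-0.45j,-0.16+0.45j,(-0.56+0j),-0.55+0.00j,(-0.61+0j)], [-0.73+0.00j,-0.73-0.00j,(-0.35+0j),(-0.61+0j),(0.13+0j)], [-0.20-0.27j,-0.20+0.27j,(0.12+0j),(0.15+0j),-0.31+0.00j], [(-0.08+0.02j),-0.08-0.02j,(-0.62+0j),(-0.03+0j),(-0.03+0j)], [0.27-0.21j,(0.27+0.21j),(0.41+0j),(0.56+0j),(0.72+0j)]]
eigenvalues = [(-0.03+0.1j), (-0.03-0.1j), (-0.14+0j), (-0.05+0j), 0j]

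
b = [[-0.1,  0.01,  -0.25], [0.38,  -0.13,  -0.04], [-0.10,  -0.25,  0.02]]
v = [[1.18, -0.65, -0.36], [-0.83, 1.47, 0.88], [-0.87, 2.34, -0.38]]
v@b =[[-0.33, 0.19, -0.28], [0.55, -0.42, 0.17], [1.01, -0.22, 0.12]]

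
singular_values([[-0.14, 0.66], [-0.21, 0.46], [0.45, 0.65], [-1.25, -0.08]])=[1.37, 1.01]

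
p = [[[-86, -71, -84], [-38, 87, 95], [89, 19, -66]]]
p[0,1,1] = 87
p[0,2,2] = -66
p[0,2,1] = 19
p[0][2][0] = 89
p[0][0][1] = -71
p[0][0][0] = -86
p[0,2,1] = 19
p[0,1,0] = -38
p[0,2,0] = 89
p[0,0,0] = -86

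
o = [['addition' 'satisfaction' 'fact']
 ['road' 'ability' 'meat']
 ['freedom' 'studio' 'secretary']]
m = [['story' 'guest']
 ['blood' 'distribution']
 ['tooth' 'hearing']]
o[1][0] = 'road'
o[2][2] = 'secretary'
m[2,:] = ['tooth', 'hearing']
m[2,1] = 'hearing'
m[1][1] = 'distribution'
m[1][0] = 'blood'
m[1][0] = 'blood'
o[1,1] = 'ability'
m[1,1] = 'distribution'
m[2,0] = 'tooth'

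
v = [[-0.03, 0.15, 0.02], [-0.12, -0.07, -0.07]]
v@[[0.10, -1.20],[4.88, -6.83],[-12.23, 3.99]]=[[0.48,  -0.91], [0.50,  0.34]]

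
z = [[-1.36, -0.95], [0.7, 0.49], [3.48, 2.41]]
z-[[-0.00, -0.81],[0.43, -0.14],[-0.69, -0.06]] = [[-1.36, -0.14], [0.27, 0.63], [4.17, 2.47]]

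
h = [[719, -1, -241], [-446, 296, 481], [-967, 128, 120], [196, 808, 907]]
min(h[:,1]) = -1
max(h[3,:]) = 907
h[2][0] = -967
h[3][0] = 196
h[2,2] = 120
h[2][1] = 128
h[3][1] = 808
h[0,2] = -241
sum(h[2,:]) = -719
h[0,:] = [719, -1, -241]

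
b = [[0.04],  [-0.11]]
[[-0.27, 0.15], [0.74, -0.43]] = b @ [[-6.76, 3.87]]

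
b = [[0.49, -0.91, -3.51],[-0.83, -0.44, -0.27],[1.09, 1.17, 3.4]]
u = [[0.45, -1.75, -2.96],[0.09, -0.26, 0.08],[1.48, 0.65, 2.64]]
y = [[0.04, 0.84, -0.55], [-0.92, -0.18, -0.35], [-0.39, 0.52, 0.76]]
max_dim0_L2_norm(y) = 1.0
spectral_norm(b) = 5.14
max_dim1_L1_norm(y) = 1.67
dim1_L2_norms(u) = [3.47, 0.29, 3.1]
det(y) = 1.01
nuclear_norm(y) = 3.01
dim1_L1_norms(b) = [4.91, 1.54, 5.66]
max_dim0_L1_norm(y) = 1.66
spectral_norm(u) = 4.38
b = y + u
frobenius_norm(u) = 4.66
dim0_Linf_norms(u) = [1.48, 1.75, 2.96]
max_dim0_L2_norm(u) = 3.97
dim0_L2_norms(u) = [1.55, 1.88, 3.97]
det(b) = -1.15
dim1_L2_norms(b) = [3.66, 0.98, 3.76]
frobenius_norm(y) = 1.74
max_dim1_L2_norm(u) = 3.47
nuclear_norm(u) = 6.16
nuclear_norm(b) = 6.71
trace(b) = 3.45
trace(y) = 0.62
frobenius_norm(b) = 5.33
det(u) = -1.44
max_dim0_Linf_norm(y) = 0.92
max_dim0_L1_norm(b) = 7.18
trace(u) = 2.83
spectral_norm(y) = 1.01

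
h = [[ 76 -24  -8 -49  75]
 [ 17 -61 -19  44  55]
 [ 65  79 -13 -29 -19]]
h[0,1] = -24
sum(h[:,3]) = -34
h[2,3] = -29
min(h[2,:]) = -29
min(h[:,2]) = -19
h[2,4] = -19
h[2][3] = -29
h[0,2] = -8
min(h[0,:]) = -49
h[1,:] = [17, -61, -19, 44, 55]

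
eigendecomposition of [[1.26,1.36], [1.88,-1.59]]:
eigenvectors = [[0.88, -0.36], [0.47, 0.93]]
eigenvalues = [1.98, -2.31]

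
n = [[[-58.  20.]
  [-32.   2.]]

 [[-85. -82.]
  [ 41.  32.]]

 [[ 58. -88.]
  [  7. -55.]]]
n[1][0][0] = -85.0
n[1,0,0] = -85.0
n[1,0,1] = -82.0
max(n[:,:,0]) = 58.0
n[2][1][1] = -55.0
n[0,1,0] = -32.0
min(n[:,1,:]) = -55.0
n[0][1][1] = 2.0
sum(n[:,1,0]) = 16.0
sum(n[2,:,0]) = 65.0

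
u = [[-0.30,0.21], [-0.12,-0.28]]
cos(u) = [[0.97, 0.06], [-0.03, 0.97]]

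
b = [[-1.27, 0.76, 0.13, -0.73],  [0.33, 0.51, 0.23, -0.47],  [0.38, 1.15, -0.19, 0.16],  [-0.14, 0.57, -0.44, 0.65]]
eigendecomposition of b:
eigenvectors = [[0.97, -0.26, -0.05, -0.12], [-0.13, -0.63, 0.25, 0.10], [-0.19, -0.73, 0.82, 0.87], [0.06, 0.01, 0.51, 0.46]]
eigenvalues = [-1.44, 0.93, 0.24, -0.02]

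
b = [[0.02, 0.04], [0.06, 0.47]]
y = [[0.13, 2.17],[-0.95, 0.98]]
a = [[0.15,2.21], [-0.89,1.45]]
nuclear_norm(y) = 3.31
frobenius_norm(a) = 2.79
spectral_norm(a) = 2.67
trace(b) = 0.49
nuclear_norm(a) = 3.49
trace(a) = 1.60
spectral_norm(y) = 2.40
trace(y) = 1.11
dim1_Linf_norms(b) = [0.04, 0.47]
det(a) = 2.18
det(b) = 0.01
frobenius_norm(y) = 2.57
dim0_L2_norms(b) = [0.06, 0.47]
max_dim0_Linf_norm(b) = 0.47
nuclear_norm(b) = 0.49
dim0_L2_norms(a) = [0.9, 2.64]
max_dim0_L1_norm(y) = 3.15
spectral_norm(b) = 0.48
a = b + y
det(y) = 2.19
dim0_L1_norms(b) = [0.08, 0.51]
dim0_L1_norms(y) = [1.08, 3.15]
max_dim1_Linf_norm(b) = 0.47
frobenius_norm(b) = 0.48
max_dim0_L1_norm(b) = 0.51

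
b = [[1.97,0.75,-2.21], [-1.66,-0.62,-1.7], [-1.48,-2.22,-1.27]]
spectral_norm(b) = 3.73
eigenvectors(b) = [[0.23+0.00j, 0.84+0.00j, (0.84-0j)], [(0.6+0j), (-0.48+0.21j), (-0.48-0.21j)], [0.77+0.00j, (-0.08-0.14j), (-0.08+0.14j)]]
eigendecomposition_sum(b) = [[(-0.3+0j),(-0.41+0j),-0.62+0.00j], [-0.77+0.00j,-1.07+0.00j,-1.62+0.00j], [-0.99+0.00j,-1.37+0.00j,(-2.08+0j)]] + [[(1.13-0.82j), 0.58-2.27j, -0.79+2.01j], [(-0.45+0.75j), 0.22+1.44j, -0.04-1.34j], [-0.25-0.10j, (-0.42+0.13j), 0.40-0.07j]] + [[(1.13+0.82j), (0.58+2.27j), -0.79-2.01j], [-0.45-0.75j, (0.22-1.44j), (-0.04+1.34j)], [(-0.25+0.1j), -0.42-0.13j, (0.4+0.07j)]]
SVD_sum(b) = [[0.77, 0.66, 0.38], [-1.54, -1.31, -0.75], [-2.03, -1.73, -1.0]] + [[1.11,0.2,-2.62], [0.34,0.06,-0.8], [0.17,0.03,-0.39]] + [[0.08,-0.11,0.03], [-0.46,0.63,-0.15], [0.38,-0.52,0.12]]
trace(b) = 0.08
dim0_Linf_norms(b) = [1.97, 2.22, 2.21]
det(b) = -11.69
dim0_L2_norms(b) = [2.97, 2.42, 3.06]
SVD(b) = [[-0.29, 0.95, -0.14],  [0.58, 0.29, 0.76],  [0.76, 0.14, -0.63]] @ diag([3.733682163998321, 3.0111248887680087, 1.0401655649379455]) @ [[-0.71, -0.61, -0.35], [0.39, 0.07, -0.92], [-0.58, 0.79, -0.19]]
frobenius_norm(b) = 4.91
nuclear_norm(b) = 7.78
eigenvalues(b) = [(-3.44+0j), (1.76+0.54j), (1.76-0.54j)]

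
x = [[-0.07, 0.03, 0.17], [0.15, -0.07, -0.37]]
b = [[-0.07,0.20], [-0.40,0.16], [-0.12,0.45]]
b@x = [[0.03, -0.02, -0.09],  [0.05, -0.02, -0.13],  [0.08, -0.04, -0.19]]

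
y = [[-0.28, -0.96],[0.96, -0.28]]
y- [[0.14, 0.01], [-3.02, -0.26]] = [[-0.42, -0.97],[3.98, -0.02]]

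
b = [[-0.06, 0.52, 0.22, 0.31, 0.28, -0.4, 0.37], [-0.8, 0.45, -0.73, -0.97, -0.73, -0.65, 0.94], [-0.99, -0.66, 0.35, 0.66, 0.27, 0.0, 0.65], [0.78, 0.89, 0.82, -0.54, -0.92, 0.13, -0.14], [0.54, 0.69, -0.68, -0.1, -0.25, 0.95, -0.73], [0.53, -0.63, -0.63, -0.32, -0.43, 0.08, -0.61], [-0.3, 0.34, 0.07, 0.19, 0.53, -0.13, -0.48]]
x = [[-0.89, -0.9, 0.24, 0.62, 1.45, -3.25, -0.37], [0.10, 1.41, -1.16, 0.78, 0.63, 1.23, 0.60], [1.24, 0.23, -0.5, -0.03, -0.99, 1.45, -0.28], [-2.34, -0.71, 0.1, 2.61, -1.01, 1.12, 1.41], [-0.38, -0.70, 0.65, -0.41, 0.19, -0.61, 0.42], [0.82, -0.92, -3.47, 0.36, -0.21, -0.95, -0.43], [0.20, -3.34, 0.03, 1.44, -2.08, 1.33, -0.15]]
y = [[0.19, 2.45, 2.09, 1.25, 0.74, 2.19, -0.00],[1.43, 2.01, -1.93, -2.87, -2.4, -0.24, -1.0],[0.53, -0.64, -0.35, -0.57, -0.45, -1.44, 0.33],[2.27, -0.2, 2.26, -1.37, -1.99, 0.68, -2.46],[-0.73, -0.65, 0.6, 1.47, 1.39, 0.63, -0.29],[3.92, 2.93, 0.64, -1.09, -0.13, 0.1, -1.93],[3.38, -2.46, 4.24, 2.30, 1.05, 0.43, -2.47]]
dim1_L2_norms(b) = [0.89, 2.04, 1.57, 1.8, 1.65, 1.32, 0.88]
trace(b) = -0.45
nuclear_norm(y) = 24.49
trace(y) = -0.50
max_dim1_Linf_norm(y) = 4.24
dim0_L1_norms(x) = [5.97, 8.21, 6.15, 6.25, 6.56, 9.94, 3.66]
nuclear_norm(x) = 19.26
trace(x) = 1.72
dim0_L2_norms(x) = [2.94, 3.98, 3.76, 3.19, 2.98, 4.3, 1.72]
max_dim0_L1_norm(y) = 12.45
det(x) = -54.72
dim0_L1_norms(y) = [12.45, 11.34, 12.11, 10.92, 8.15, 5.71, 8.48]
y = x @ b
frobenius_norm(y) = 12.32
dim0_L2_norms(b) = [1.7, 1.64, 1.5, 1.38, 1.43, 1.23, 1.61]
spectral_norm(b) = 2.52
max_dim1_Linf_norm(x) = 3.47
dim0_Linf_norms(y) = [3.92, 2.93, 4.24, 2.87, 2.4, 2.19, 2.47]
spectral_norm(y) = 8.32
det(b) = 0.94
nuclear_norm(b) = 9.01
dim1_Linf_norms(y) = [2.45, 2.87, 1.44, 2.46, 1.47, 3.92, 4.24]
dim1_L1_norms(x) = [7.72, 5.91, 4.72, 9.3, 3.36, 7.16, 8.57]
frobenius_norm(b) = 3.99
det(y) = -52.55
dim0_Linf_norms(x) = [2.34, 3.34, 3.47, 2.61, 2.08, 3.25, 1.41]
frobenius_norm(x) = 8.90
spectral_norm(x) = 5.39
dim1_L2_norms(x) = [3.85, 2.49, 2.24, 4.13, 1.35, 3.85, 4.4]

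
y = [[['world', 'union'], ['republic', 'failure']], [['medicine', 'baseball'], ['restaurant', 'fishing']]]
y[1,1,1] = 'fishing'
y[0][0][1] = 'union'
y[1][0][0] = 'medicine'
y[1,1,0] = 'restaurant'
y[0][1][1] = 'failure'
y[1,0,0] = 'medicine'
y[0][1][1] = 'failure'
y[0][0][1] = 'union'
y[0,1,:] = ['republic', 'failure']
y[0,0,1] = 'union'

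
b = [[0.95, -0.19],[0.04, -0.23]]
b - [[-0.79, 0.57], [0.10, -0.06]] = [[1.74, -0.76], [-0.06, -0.17]]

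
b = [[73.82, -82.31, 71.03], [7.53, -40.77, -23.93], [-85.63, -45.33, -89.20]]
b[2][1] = -45.33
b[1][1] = -40.77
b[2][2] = -89.2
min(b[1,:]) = -40.77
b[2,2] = -89.2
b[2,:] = [-85.63, -45.33, -89.2]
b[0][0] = 73.82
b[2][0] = -85.63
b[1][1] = -40.77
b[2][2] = -89.2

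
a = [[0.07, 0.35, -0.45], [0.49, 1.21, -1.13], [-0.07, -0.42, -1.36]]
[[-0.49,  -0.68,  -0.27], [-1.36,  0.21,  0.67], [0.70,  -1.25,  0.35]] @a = [[-0.35, -0.88, 1.36], [-0.04, -0.5, -0.54], [-0.59, -1.41, 0.62]]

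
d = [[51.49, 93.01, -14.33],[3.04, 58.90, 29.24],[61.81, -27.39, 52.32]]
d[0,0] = 51.49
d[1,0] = 3.04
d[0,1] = 93.01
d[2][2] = 52.32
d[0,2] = -14.33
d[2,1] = -27.39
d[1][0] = 3.04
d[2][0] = 61.81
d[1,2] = 29.24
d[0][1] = 93.01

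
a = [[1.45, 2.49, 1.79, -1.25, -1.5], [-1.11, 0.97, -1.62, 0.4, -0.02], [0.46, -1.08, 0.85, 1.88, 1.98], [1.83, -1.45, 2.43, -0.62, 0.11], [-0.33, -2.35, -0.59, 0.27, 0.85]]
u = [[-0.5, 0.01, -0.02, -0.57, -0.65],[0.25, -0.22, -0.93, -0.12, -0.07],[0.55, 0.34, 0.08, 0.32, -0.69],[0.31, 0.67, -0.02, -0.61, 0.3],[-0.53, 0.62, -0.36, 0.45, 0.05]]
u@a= [[-1.57, 1.14, -1.93, 0.77, 0.10], [-0.02, 1.75, -0.24, -2.09, -2.28], [1.27, 2.77, 1.69, -0.79, -1.22], [-1.52, 1.62, -2.21, 0.3, -0.33], [-0.82, -1.1, -1.20, -0.03, 0.16]]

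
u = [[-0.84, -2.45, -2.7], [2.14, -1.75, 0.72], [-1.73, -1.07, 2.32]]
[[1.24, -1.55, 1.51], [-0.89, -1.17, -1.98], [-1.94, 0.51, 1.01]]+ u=[[0.4,  -4.0,  -1.19], [1.25,  -2.92,  -1.26], [-3.67,  -0.56,  3.33]]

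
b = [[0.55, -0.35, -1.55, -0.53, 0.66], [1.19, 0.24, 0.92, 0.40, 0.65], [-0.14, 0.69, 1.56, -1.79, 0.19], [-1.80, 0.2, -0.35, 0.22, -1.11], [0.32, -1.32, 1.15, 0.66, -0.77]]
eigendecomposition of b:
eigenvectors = [[-0.42+0.43j, -0.42-0.43j, (0.4-0.01j), (0.4+0.01j), -0.52+0.00j], [(0.15+0.07j), 0.15-0.07j, (-0.01+0.18j), (-0.01-0.18j), -0.35+0.00j], [0.65+0.00j, 0.65-0.00j, (0.05-0.15j), 0.05+0.15j, 0.17+0.00j], [0.01-0.40j, (0.01+0.4j), -0.11-0.16j, -0.11+0.16j, 0.13+0.00j], [0.11-0.13j, 0.11+0.13j, (-0.86+0j), -0.86-0.00j, (0.75+0j)]]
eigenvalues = [(1.81+1.06j), (1.81-1.06j), (-0.92+0.6j), (-0.92-0.6j), (0.01+0j)]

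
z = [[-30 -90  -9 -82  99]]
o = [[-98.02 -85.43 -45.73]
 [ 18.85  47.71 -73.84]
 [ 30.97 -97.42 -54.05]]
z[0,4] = 99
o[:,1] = [-85.43, 47.71, -97.42]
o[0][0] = -98.02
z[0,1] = -90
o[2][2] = -54.05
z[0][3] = -82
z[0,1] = -90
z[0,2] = -9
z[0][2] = -9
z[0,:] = [-30, -90, -9, -82, 99]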